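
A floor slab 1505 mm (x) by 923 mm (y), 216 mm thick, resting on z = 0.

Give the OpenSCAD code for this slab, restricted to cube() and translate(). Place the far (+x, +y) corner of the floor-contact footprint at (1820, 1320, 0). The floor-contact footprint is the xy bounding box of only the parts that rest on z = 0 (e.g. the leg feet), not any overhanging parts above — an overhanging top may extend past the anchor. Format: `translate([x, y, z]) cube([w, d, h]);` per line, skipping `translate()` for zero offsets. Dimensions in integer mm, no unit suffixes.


translate([315, 397, 0]) cube([1505, 923, 216]);


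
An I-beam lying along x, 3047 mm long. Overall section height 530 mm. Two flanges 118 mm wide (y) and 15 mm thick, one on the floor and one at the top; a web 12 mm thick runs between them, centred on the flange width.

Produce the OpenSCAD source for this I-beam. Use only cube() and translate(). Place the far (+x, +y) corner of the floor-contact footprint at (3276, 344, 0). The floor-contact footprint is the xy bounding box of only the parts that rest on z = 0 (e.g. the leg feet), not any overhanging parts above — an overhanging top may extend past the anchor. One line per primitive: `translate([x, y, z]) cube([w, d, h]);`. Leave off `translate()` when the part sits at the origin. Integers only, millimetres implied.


translate([229, 226, 0]) cube([3047, 118, 15]);
translate([229, 279, 15]) cube([3047, 12, 500]);
translate([229, 226, 515]) cube([3047, 118, 15]);


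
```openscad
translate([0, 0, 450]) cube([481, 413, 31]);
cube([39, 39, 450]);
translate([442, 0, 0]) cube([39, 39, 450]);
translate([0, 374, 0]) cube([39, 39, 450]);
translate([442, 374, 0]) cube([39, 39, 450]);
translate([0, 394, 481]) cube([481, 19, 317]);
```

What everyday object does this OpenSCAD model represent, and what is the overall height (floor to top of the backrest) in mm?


A chair. The overall height is 798 mm.

A slab on four corner posts with a tall panel at the back — a chair. The seat slab sits at z = 450 with thickness 31, and the 317 mm backrest starts at the seat top, so the overall height is 450 + 31 + 317 = 798 mm.


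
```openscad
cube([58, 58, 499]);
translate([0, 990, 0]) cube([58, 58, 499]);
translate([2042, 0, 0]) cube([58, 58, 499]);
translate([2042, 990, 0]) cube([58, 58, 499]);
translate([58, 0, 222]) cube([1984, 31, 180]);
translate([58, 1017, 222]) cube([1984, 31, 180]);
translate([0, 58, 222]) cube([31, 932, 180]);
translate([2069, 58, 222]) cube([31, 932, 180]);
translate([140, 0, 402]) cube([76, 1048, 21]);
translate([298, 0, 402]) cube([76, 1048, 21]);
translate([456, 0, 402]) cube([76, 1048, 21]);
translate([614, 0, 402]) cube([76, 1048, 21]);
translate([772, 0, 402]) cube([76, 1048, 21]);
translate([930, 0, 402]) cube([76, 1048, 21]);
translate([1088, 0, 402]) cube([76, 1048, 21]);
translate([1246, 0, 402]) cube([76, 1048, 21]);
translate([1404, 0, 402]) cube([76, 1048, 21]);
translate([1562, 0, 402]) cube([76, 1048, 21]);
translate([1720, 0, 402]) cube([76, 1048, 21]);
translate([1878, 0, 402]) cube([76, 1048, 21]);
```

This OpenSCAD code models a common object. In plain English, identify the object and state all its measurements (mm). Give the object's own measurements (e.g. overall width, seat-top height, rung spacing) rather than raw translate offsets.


A bed frame 2100 mm long (x) by 1048 mm wide (y). Four 58×58 mm corner posts, 499 mm tall, at the corners of the footprint. Four rails of 31 mm thickness and 180 mm height run between adjacent posts with their undersides at z = 222 mm, their outer faces flush with the outside of the frame (the two x-running rails run between the posts' inner faces; the two y-running rails run between the posts' inner faces). 12 slats, each 76 mm wide (x) and 21 mm thick, lie across the top of the two x-running rails, running the full 1048 mm width of the frame in y; along x they sit between the end posts with a 82 mm gap after the −x posts and between neighbouring slats, leaving 88 mm before the +x posts.


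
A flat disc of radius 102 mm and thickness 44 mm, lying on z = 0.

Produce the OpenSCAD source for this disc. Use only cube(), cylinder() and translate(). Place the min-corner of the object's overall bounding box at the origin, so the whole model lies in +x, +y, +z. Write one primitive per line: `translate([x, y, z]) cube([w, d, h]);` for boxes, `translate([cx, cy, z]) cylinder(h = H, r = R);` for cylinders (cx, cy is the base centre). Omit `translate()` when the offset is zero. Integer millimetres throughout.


translate([102, 102, 0]) cylinder(h = 44, r = 102);


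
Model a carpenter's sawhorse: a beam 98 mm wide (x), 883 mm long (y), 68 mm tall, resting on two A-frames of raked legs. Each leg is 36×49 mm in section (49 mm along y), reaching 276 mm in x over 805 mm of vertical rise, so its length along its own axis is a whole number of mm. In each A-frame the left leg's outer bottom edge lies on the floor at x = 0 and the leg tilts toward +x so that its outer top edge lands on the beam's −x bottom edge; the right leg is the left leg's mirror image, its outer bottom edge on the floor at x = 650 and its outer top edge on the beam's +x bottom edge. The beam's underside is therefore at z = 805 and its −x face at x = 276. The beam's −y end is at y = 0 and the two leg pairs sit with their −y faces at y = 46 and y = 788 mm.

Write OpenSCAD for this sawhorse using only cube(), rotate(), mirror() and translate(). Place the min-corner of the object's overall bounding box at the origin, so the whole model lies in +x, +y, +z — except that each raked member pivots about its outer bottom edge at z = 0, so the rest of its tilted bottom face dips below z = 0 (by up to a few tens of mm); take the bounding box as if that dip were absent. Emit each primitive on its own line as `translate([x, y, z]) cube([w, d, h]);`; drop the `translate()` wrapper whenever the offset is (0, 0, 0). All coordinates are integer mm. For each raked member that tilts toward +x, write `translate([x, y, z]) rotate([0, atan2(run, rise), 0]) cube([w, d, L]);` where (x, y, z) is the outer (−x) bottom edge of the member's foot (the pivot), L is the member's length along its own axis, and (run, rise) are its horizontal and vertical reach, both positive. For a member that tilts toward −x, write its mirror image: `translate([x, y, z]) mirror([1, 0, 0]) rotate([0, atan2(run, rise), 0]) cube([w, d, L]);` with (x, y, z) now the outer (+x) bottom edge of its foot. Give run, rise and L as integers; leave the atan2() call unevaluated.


translate([276, 0, 805]) cube([98, 883, 68]);
translate([0, 46, 0]) rotate([0, atan2(276, 805), 0]) cube([36, 49, 851]);
translate([650, 46, 0]) mirror([1, 0, 0]) rotate([0, atan2(276, 805), 0]) cube([36, 49, 851]);
translate([0, 788, 0]) rotate([0, atan2(276, 805), 0]) cube([36, 49, 851]);
translate([650, 788, 0]) mirror([1, 0, 0]) rotate([0, atan2(276, 805), 0]) cube([36, 49, 851]);


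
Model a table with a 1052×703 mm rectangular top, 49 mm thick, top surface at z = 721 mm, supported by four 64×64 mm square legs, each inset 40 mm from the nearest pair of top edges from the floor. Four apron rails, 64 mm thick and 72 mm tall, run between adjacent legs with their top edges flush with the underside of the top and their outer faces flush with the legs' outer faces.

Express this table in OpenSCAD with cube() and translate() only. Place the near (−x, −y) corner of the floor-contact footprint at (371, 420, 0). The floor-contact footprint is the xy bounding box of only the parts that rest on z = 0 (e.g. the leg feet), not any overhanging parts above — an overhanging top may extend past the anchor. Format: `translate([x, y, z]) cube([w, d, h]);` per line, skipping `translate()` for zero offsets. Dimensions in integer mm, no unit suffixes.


translate([331, 380, 672]) cube([1052, 703, 49]);
translate([371, 420, 0]) cube([64, 64, 672]);
translate([1279, 420, 0]) cube([64, 64, 672]);
translate([371, 979, 0]) cube([64, 64, 672]);
translate([1279, 979, 0]) cube([64, 64, 672]);
translate([435, 420, 600]) cube([844, 64, 72]);
translate([435, 979, 600]) cube([844, 64, 72]);
translate([371, 484, 600]) cube([64, 495, 72]);
translate([1279, 484, 600]) cube([64, 495, 72]);


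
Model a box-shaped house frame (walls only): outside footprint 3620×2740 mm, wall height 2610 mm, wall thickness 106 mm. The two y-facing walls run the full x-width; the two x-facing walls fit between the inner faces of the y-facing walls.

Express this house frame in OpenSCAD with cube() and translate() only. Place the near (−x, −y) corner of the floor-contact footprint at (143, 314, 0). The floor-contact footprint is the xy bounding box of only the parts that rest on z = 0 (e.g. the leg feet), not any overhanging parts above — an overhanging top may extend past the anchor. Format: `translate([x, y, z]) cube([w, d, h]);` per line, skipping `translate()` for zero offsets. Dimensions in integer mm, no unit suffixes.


translate([143, 314, 0]) cube([3620, 106, 2610]);
translate([143, 2948, 0]) cube([3620, 106, 2610]);
translate([143, 420, 0]) cube([106, 2528, 2610]);
translate([3657, 420, 0]) cube([106, 2528, 2610]);


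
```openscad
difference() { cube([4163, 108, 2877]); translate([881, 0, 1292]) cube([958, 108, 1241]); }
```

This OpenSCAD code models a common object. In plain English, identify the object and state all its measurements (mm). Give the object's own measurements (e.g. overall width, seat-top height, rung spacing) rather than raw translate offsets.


A wall 4163 mm long (x), 108 mm thick (y), 2877 mm tall, with a rectangular window opening cut through it. The opening is 958 mm wide and 1241 mm tall; its sill is at z = 1292 mm and its near (−x) edge is 881 mm from the wall's −x end. The opening passes through the full wall thickness.


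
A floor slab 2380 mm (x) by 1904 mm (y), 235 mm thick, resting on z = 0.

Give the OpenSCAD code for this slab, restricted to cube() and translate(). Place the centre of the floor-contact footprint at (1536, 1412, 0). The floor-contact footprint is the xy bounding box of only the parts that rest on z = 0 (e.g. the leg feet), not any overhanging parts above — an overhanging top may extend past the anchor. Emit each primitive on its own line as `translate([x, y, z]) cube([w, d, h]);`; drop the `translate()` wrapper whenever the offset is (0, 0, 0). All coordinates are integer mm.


translate([346, 460, 0]) cube([2380, 1904, 235]);


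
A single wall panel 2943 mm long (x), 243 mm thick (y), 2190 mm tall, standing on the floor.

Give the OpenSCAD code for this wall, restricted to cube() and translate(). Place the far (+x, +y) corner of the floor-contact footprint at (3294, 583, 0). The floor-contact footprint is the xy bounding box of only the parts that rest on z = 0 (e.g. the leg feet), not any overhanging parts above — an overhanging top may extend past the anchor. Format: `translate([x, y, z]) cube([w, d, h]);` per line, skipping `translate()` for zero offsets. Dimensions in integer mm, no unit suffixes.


translate([351, 340, 0]) cube([2943, 243, 2190]);


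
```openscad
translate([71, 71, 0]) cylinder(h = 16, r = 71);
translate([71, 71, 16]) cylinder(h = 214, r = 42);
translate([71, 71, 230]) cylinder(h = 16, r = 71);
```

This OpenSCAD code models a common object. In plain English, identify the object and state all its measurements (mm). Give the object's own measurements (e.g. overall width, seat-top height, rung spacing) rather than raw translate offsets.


A spool: two coaxial disc flanges of radius 71 mm and thickness 16 mm, joined by a core cylinder of radius 42 mm and height 214 mm. The lower flange rests on z = 0 and the three cylinders share a vertical axis.


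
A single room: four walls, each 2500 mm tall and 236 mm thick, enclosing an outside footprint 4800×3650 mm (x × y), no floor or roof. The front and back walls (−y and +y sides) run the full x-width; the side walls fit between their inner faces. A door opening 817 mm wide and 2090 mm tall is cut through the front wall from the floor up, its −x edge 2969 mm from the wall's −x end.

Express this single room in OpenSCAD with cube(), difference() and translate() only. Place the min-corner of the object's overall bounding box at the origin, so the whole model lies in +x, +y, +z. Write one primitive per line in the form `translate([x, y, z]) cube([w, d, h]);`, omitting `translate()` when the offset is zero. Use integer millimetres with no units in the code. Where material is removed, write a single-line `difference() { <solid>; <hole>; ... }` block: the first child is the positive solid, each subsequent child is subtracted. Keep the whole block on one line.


difference() { cube([4800, 236, 2500]); translate([2969, 0, 0]) cube([817, 236, 2090]); }
translate([0, 3414, 0]) cube([4800, 236, 2500]);
translate([0, 236, 0]) cube([236, 3178, 2500]);
translate([4564, 236, 0]) cube([236, 3178, 2500]);


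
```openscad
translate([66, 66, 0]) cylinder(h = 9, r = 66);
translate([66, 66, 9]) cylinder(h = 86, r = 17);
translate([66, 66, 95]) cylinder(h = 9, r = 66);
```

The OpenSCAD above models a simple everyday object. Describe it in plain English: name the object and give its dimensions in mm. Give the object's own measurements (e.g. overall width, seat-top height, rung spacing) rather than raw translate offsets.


A spool: two coaxial disc flanges of radius 66 mm and thickness 9 mm, joined by a core cylinder of radius 17 mm and height 86 mm. The lower flange rests on z = 0 and the three cylinders share a vertical axis.


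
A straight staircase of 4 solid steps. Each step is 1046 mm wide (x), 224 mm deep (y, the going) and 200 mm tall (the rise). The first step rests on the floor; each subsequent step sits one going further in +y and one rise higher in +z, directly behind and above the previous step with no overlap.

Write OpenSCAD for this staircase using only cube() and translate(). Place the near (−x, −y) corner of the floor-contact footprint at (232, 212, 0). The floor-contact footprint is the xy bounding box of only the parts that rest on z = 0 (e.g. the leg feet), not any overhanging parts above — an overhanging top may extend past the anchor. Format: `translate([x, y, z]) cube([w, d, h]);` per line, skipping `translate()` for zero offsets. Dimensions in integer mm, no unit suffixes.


translate([232, 212, 0]) cube([1046, 224, 200]);
translate([232, 436, 200]) cube([1046, 224, 200]);
translate([232, 660, 400]) cube([1046, 224, 200]);
translate([232, 884, 600]) cube([1046, 224, 200]);


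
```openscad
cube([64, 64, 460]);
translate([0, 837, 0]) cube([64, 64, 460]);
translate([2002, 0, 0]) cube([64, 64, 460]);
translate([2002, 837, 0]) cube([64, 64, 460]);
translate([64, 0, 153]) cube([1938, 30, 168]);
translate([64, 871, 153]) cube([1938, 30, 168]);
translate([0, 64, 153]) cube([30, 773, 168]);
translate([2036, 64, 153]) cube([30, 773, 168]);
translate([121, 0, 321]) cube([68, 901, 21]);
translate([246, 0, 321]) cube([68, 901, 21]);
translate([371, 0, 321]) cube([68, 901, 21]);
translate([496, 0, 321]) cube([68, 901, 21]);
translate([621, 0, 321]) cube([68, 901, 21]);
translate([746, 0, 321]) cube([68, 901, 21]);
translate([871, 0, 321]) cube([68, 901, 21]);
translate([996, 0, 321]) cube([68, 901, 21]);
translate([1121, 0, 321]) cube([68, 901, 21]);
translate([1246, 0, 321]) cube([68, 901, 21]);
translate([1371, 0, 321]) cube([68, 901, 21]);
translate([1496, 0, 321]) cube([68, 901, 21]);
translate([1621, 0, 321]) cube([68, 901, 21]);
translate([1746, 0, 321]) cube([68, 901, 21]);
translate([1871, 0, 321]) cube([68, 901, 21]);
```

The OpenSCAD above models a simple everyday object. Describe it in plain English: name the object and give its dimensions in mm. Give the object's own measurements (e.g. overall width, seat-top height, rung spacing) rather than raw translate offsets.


A bed frame 2066 mm long (x) by 901 mm wide (y). Four 64×64 mm corner posts, 460 mm tall, at the corners of the footprint. Four rails of 30 mm thickness and 168 mm height run between adjacent posts with their undersides at z = 153 mm, their outer faces flush with the outside of the frame (the two x-running rails run between the posts' inner faces; the two y-running rails run between the posts' inner faces). 15 slats, each 68 mm wide (x) and 21 mm thick, lie across the top of the two x-running rails, running the full 901 mm width of the frame in y; along x they sit between the end posts with a 57 mm gap after the −x posts and between neighbouring slats, leaving 63 mm before the +x posts.


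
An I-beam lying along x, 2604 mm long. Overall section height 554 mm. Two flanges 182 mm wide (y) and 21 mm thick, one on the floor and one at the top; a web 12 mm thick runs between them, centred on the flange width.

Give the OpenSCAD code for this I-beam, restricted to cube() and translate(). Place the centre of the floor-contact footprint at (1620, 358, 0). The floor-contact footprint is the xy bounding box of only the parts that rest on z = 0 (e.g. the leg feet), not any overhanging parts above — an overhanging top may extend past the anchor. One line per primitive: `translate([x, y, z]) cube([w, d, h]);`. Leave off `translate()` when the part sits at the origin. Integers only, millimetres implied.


translate([318, 267, 0]) cube([2604, 182, 21]);
translate([318, 352, 21]) cube([2604, 12, 512]);
translate([318, 267, 533]) cube([2604, 182, 21]);


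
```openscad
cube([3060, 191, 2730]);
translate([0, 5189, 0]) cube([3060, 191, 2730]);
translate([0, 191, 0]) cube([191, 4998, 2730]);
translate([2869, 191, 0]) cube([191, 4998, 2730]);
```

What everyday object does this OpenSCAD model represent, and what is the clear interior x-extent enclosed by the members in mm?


A house (or room) frame. The interior width is 2678 mm.

Four 2730 mm walls enclosing a rectangle with no floor or roof — a room or house frame. Outside width is 3060 mm and wall thickness is 191 mm, so the interior width is 3060 − 2 × 191 = 2678 mm.


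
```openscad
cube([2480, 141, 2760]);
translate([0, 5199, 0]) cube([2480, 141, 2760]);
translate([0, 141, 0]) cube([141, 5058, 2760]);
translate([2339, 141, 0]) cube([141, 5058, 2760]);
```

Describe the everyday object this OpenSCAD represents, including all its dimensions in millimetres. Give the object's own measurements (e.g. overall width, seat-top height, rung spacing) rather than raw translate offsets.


The wall frame of a small rectangular building: four walls, each 2760 mm tall and 141 mm thick, enclosing a footprint 2480 mm (x) by 5340 mm (y) outside-to-outside, with no floor or roof. The front and back walls (the −y and +y sides) span the full width; the two side walls fit between them.


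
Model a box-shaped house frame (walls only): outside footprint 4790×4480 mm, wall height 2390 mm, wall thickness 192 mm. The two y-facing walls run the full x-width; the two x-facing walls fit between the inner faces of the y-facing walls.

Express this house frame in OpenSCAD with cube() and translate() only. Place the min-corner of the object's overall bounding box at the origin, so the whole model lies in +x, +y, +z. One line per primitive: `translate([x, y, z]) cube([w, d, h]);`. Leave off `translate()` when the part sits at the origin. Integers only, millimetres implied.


cube([4790, 192, 2390]);
translate([0, 4288, 0]) cube([4790, 192, 2390]);
translate([0, 192, 0]) cube([192, 4096, 2390]);
translate([4598, 192, 0]) cube([192, 4096, 2390]);


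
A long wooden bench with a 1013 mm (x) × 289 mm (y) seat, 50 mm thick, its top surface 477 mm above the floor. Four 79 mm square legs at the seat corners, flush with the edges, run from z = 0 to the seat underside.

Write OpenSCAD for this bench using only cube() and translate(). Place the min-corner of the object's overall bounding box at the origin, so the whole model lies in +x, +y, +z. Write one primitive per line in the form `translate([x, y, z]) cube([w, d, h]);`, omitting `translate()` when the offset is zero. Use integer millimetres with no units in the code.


translate([0, 0, 427]) cube([1013, 289, 50]);
cube([79, 79, 427]);
translate([0, 210, 0]) cube([79, 79, 427]);
translate([934, 0, 0]) cube([79, 79, 427]);
translate([934, 210, 0]) cube([79, 79, 427]);


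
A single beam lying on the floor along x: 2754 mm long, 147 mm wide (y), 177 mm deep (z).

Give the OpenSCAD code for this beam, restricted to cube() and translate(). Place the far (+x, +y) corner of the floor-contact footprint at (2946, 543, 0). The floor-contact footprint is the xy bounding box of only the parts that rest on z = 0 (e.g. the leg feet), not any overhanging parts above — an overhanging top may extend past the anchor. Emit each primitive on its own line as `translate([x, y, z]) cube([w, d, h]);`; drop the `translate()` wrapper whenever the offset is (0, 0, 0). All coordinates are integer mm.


translate([192, 396, 0]) cube([2754, 147, 177]);


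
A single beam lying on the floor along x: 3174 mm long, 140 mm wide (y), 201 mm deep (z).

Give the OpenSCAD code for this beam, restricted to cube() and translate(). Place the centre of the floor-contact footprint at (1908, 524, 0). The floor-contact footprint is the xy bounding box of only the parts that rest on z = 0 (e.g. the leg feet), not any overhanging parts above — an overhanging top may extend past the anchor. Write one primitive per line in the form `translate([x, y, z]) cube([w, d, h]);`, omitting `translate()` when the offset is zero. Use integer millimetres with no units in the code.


translate([321, 454, 0]) cube([3174, 140, 201]);


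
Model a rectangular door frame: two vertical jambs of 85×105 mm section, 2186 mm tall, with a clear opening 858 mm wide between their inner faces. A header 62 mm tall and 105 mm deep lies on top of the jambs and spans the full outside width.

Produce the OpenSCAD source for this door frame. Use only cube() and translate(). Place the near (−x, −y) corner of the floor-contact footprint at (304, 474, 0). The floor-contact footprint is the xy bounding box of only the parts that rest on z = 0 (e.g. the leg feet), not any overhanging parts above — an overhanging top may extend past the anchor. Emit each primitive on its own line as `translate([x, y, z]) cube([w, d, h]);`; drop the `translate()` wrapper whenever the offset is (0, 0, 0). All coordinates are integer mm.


translate([304, 474, 0]) cube([85, 105, 2186]);
translate([1247, 474, 0]) cube([85, 105, 2186]);
translate([304, 474, 2186]) cube([1028, 105, 62]);


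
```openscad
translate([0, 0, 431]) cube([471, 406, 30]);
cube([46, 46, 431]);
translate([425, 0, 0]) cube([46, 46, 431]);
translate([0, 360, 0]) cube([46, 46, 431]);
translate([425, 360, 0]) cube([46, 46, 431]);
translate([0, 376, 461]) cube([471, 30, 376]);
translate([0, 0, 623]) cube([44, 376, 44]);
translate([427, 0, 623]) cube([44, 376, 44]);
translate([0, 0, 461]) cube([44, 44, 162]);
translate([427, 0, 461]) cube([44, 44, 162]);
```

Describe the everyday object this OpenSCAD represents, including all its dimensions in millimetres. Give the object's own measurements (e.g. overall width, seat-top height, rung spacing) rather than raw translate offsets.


A chair. The seat is a 471×406×30 mm slab with its top at z = 461 mm, on four 46×46 mm corner legs (flush with the seat edges, standing on z = 0). A flat backrest 30 mm thick, 376 mm tall, spans the full seat width and rises from the seat top along its +y edge, rear face flush with the rear of the seat. Two armrests of 44×44 mm section run along each side from the seat's front edge to the front of the backrest, top faces 206 mm above the seat top and outer faces flush with the seat's x-edges; a 44×44 mm post under the front of each armrest stands on the seat at the front corner.


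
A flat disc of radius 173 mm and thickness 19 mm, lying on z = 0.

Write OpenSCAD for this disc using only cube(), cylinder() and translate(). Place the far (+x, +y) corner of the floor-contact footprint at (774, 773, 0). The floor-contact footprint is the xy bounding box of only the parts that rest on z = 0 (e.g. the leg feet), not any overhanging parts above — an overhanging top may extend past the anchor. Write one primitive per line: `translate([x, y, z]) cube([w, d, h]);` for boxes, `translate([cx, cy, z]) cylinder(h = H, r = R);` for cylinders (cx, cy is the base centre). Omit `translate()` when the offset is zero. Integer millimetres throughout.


translate([601, 600, 0]) cylinder(h = 19, r = 173);


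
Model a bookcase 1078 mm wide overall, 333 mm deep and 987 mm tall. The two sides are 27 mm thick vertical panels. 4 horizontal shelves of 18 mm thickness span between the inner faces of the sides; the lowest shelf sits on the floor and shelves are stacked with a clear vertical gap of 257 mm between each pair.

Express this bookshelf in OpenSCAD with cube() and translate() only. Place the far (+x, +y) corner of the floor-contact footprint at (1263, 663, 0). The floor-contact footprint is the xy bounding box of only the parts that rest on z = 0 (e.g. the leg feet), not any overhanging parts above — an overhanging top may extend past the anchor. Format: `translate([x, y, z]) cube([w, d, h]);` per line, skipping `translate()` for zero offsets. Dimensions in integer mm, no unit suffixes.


translate([185, 330, 0]) cube([27, 333, 987]);
translate([1236, 330, 0]) cube([27, 333, 987]);
translate([212, 330, 0]) cube([1024, 333, 18]);
translate([212, 330, 275]) cube([1024, 333, 18]);
translate([212, 330, 550]) cube([1024, 333, 18]);
translate([212, 330, 825]) cube([1024, 333, 18]);


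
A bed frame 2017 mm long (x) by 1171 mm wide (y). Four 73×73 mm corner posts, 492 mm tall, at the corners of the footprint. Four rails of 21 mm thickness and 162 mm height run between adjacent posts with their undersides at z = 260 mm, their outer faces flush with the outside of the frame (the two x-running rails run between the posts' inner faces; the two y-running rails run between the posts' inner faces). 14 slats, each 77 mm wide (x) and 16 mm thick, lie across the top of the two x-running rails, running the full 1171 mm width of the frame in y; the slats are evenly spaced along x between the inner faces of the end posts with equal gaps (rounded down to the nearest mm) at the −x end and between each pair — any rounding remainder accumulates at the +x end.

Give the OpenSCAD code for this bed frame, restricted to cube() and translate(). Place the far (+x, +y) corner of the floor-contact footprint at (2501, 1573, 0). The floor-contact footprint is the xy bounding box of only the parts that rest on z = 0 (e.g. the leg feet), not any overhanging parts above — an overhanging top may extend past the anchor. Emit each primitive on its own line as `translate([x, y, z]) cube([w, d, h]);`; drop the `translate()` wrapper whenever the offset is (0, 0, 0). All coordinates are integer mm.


translate([484, 402, 0]) cube([73, 73, 492]);
translate([484, 1500, 0]) cube([73, 73, 492]);
translate([2428, 402, 0]) cube([73, 73, 492]);
translate([2428, 1500, 0]) cube([73, 73, 492]);
translate([557, 402, 260]) cube([1871, 21, 162]);
translate([557, 1552, 260]) cube([1871, 21, 162]);
translate([484, 475, 260]) cube([21, 1025, 162]);
translate([2480, 475, 260]) cube([21, 1025, 162]);
translate([609, 402, 422]) cube([77, 1171, 16]);
translate([738, 402, 422]) cube([77, 1171, 16]);
translate([867, 402, 422]) cube([77, 1171, 16]);
translate([996, 402, 422]) cube([77, 1171, 16]);
translate([1125, 402, 422]) cube([77, 1171, 16]);
translate([1254, 402, 422]) cube([77, 1171, 16]);
translate([1383, 402, 422]) cube([77, 1171, 16]);
translate([1512, 402, 422]) cube([77, 1171, 16]);
translate([1641, 402, 422]) cube([77, 1171, 16]);
translate([1770, 402, 422]) cube([77, 1171, 16]);
translate([1899, 402, 422]) cube([77, 1171, 16]);
translate([2028, 402, 422]) cube([77, 1171, 16]);
translate([2157, 402, 422]) cube([77, 1171, 16]);
translate([2286, 402, 422]) cube([77, 1171, 16]);


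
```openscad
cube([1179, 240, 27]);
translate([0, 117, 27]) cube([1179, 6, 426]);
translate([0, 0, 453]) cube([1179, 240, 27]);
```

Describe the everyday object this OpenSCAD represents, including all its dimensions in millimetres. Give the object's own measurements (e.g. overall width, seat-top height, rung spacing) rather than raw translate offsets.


An I-beam lying along x, 1179 mm long. Overall section height 480 mm. Two flanges 240 mm wide (y) and 27 mm thick, one on the floor and one at the top; a web 6 mm thick runs between them, centred on the flange width.


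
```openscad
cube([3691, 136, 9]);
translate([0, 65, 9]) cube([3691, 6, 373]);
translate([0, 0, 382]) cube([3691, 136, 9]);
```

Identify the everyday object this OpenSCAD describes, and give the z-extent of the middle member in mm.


An I-beam. The web height is 373 mm.

Two wide flanges with a thin centred web — an I-beam. Overall 391 mm minus two 9 mm flanges gives a web of 391 − 2·9 = 373 mm.


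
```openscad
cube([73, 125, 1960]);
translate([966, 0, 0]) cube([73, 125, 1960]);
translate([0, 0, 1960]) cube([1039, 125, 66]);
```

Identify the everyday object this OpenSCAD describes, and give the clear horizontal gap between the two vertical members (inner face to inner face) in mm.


A door frame. The clear opening width is 893 mm.

Two 1960 mm tall posts with a header on top — a door frame. The left jamb is 73 mm wide at x = 0; the right jamb starts at x = 966. The clear opening is 966 − 73 = 893 mm.


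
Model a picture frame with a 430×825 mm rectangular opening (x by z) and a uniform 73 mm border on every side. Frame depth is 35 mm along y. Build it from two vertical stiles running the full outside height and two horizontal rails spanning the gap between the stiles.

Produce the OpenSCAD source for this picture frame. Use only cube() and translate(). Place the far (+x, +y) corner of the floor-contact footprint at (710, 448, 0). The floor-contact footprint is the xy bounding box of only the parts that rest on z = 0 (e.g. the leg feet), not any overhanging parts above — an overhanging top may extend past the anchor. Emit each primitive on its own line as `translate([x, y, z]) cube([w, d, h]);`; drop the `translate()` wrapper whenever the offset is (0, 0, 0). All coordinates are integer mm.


translate([134, 413, 0]) cube([73, 35, 971]);
translate([637, 413, 0]) cube([73, 35, 971]);
translate([207, 413, 0]) cube([430, 35, 73]);
translate([207, 413, 898]) cube([430, 35, 73]);


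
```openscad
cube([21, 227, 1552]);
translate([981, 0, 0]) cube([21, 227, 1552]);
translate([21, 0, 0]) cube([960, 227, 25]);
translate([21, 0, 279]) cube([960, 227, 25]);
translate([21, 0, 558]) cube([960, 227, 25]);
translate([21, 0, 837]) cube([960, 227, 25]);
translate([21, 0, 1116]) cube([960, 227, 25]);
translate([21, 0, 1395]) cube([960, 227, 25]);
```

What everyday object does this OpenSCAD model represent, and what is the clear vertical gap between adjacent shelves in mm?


A bookshelf. The clear shelf gap is 254 mm.

Two tall side panels with 6 horizontal boards between them — a bookshelf. The first two shelf undersides are at z = 0 and z = 279; with shelf thickness 25, the clear gap is 279 − 0 − 25 = 254 mm.


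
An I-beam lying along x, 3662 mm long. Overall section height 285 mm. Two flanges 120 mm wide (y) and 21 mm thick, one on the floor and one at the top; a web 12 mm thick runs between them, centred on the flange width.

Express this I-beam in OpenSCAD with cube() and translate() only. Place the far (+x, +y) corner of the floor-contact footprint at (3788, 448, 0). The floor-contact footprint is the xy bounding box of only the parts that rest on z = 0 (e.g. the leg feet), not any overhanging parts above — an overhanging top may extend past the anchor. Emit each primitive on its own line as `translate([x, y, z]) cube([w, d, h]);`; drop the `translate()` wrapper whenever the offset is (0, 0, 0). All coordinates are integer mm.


translate([126, 328, 0]) cube([3662, 120, 21]);
translate([126, 382, 21]) cube([3662, 12, 243]);
translate([126, 328, 264]) cube([3662, 120, 21]);


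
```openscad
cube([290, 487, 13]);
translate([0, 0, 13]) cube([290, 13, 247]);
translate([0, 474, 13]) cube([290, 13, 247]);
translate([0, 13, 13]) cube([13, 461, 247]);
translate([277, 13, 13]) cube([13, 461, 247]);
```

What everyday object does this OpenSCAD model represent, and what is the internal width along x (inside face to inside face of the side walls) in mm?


An open box. The internal width is 264 mm.

A 290×487 base slab with four walls standing on it — an open box. The base is 290 mm wide and the walls are 13 mm thick, so the internal width is 290 − 2 × 13 = 264 mm.


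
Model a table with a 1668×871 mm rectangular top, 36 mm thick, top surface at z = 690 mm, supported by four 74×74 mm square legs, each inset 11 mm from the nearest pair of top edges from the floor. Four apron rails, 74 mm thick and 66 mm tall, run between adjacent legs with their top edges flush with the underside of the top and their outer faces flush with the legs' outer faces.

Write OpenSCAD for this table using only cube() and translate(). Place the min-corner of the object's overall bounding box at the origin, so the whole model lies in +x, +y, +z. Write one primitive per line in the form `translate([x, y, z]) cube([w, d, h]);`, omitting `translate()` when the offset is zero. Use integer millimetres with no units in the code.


translate([0, 0, 654]) cube([1668, 871, 36]);
translate([11, 11, 0]) cube([74, 74, 654]);
translate([1583, 11, 0]) cube([74, 74, 654]);
translate([11, 786, 0]) cube([74, 74, 654]);
translate([1583, 786, 0]) cube([74, 74, 654]);
translate([85, 11, 588]) cube([1498, 74, 66]);
translate([85, 786, 588]) cube([1498, 74, 66]);
translate([11, 85, 588]) cube([74, 701, 66]);
translate([1583, 85, 588]) cube([74, 701, 66]);


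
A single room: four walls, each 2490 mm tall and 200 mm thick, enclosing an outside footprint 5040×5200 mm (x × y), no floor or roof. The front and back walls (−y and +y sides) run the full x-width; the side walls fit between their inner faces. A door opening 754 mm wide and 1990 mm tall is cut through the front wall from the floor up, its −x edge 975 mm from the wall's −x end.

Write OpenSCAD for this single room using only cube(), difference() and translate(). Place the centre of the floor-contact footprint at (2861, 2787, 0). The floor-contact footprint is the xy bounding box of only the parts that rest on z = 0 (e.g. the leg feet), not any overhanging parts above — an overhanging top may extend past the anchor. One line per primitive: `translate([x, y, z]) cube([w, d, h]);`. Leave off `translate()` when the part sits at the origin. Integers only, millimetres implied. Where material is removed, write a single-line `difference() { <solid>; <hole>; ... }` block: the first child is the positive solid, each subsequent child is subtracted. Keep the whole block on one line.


difference() { translate([341, 187, 0]) cube([5040, 200, 2490]); translate([1316, 187, 0]) cube([754, 200, 1990]); }
translate([341, 5187, 0]) cube([5040, 200, 2490]);
translate([341, 387, 0]) cube([200, 4800, 2490]);
translate([5181, 387, 0]) cube([200, 4800, 2490]);


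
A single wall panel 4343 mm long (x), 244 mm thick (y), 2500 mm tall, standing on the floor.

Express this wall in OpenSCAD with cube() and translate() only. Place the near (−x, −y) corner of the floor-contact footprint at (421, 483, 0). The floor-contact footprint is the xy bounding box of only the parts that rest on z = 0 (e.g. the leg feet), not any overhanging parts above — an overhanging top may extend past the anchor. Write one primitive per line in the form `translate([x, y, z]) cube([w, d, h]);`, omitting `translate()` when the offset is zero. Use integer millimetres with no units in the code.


translate([421, 483, 0]) cube([4343, 244, 2500]);


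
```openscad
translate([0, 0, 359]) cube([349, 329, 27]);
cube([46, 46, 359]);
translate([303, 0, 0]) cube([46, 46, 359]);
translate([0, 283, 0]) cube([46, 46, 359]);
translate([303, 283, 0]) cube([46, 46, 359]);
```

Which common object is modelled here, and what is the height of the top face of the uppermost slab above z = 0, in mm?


A stool. The seat height is 386 mm.

A 349×329×27 slab at z = 359 on four corner posts — a stool. The seat top is 359 + 27 = 386 mm.


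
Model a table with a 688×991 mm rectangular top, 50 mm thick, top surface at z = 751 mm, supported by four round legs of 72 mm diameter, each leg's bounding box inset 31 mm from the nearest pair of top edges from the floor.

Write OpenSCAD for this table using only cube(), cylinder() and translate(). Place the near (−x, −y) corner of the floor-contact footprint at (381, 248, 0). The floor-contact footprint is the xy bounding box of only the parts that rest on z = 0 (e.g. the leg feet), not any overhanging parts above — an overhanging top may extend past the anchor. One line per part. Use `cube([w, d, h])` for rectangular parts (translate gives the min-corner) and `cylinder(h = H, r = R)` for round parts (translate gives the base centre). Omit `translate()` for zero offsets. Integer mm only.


translate([350, 217, 701]) cube([688, 991, 50]);
translate([417, 284, 0]) cylinder(h = 701, r = 36);
translate([971, 284, 0]) cylinder(h = 701, r = 36);
translate([417, 1141, 0]) cylinder(h = 701, r = 36);
translate([971, 1141, 0]) cylinder(h = 701, r = 36);


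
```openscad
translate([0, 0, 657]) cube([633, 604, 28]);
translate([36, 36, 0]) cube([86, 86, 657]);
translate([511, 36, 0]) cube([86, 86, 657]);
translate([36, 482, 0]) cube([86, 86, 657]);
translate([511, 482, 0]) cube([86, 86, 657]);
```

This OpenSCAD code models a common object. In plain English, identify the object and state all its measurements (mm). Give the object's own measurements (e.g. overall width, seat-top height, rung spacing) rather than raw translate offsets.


A table: top 633 mm (x) × 604 mm (y), 28 mm thick, upper face at z = 685 mm, on four 86×86 mm square legs, each inset 36 mm from the nearest pair of top edges from z = 0 to the bottom of the top.


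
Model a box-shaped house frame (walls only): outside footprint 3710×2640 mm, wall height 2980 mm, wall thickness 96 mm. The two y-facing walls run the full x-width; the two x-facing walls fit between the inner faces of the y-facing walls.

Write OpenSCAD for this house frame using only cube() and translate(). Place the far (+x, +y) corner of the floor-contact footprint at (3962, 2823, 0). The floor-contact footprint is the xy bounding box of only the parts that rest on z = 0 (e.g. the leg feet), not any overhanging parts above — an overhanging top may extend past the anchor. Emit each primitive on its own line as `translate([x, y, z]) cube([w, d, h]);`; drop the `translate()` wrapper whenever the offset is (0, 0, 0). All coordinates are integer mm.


translate([252, 183, 0]) cube([3710, 96, 2980]);
translate([252, 2727, 0]) cube([3710, 96, 2980]);
translate([252, 279, 0]) cube([96, 2448, 2980]);
translate([3866, 279, 0]) cube([96, 2448, 2980]);


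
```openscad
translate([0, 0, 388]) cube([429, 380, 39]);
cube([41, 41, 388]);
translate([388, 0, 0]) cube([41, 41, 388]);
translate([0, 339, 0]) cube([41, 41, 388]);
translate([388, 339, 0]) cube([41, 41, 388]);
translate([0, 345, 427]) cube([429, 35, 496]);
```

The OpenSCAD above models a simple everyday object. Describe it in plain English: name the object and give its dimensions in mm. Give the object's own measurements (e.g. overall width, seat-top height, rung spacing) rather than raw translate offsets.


A chair. The seat is a 429×380×39 mm slab with its top at z = 427 mm, on four 41×41 mm corner legs (flush with the seat edges, standing on z = 0). A flat backrest 35 mm thick, 496 mm tall, spans the full seat width and rises from the seat top along its +y edge, rear face flush with the rear of the seat.


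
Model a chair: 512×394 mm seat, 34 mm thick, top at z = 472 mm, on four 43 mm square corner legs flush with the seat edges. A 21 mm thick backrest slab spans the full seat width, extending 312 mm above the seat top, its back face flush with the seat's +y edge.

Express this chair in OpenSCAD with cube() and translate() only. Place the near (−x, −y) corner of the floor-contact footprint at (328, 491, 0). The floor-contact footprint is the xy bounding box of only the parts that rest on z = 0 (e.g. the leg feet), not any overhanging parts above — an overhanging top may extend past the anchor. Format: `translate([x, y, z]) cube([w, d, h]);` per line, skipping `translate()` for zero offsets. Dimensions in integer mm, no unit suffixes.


translate([328, 491, 438]) cube([512, 394, 34]);
translate([328, 491, 0]) cube([43, 43, 438]);
translate([797, 491, 0]) cube([43, 43, 438]);
translate([328, 842, 0]) cube([43, 43, 438]);
translate([797, 842, 0]) cube([43, 43, 438]);
translate([328, 864, 472]) cube([512, 21, 312]);
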